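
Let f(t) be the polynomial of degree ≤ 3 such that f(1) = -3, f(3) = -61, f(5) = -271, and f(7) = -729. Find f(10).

Forward differences of the values at t = 1, 3, 5, 7:
  f  : -3  -61  -271  -729
  Δ  : -58  -210  -458
  Δ^2: -152  -248
  Δ^3: -96
The third differences are constant, confirming degree 3.
Interpolating (Newton forward form) and evaluating at t = 10 gives f(10) = -2091.

-2091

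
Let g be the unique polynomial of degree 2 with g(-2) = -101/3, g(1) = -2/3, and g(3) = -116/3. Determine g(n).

Write g(n) = an^2 + bn + c. Substituting each data point gives a linear system:
  4a - 2b + c = -101/3
  a + b + c = -2/3
  9a + 3b + c = -116/3
Solving the system yields a = -6, b = 5, c = 1/3.
So g(n) = -6n^2 + 5n + 1/3.
Check: g(-2) = -101/3. ✓

g(n) = -6n^2 + 5n + 1/3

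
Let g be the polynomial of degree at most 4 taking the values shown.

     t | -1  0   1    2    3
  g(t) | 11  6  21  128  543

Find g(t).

Write g(t) = at^4 + bt^3 + ct^2 + dt + e. Substituting each data point gives a linear system:
  a - b + c - d + e = 11
  e = 6
  a + b + c + d + e = 21
  16a + 8b + 4c + 2d + e = 128
  81a + 27b + 9c + 3d + e = 543
Solving the system yields a = 6, b = 0, c = 4, d = 5, e = 6.
So g(t) = 6t^4 + 4t^2 + 5t + 6.
Check: g(2) = 128. ✓

g(t) = 6t^4 + 4t^2 + 5t + 6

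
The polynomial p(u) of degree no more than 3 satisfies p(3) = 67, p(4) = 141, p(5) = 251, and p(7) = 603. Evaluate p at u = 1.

Write p(u) = au^3 + bu^2 + cu + d. Substituting each data point gives a linear system:
  27a + 9b + 3c + d = 67
  64a + 16b + 4c + d = 141
  125a + 25b + 5c + d = 251
  343a + 49b + 7c + d = 603
Solving the system yields a = 1, b = 6, c = -5, d = 1.
So p(u) = u³ + 6u² - 5u + 1.
Then p(1) = 3.

3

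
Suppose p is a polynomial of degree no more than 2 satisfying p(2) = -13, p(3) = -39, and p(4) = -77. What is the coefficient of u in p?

4

Write p(u) = au^2 + bu + c. Substituting each data point gives a linear system:
  4a + 2b + c = -13
  9a + 3b + c = -39
  16a + 4b + c = -77
Solving the system yields a = -6, b = 4, c = 3.
So p(u) = -6u^2 + 4u + 3.
The coefficient of u is 4.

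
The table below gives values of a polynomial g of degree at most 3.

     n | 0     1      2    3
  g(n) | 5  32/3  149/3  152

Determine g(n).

Using the Lagrange interpolation formula with nodes 0, 1, 2, 3:
  L_0(n) = (n - 1)(n - 2)(n - 3) / -6
  L_1(n) = n(n - 2)(n - 3) / 2
  L_2(n) = n(n - 1)(n - 3) / -2
  L_3(n) = n(n - 1)(n - 2) / 6
Then g(n) = 5·L_0(n) + 32/3·L_1(n) + 149/3·L_2(n) + 152·L_3(n).
Expanding and collecting terms gives g(n) = 5n^3 + (5/3)n^2 - n + 5.
Check: g(0) = 5. ✓

g(n) = 5n^3 + (5/3)n^2 - n + 5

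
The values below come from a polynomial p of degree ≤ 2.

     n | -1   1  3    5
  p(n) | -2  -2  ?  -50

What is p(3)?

-18

The 3 known points determine the degree-2 polynomial uniquely.
Write p(n) = an^2 + bn + c. Substituting each data point gives a linear system:
  a - b + c = -2
  a + b + c = -2
  25a + 5b + c = -50
Solving the system yields a = -2, b = 0, c = 0.
So p(n) = -2n^2.
Then p(3) = -18.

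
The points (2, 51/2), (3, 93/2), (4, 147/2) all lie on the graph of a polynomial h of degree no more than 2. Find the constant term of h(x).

Write h(x) = ax^2 + bx + c. Substituting each data point gives a linear system:
  4a + 2b + c = 51/2
  9a + 3b + c = 93/2
  16a + 4b + c = 147/2
Solving the system yields a = 3, b = 6, c = 3/2.
So h(x) = 3x^2 + 6x + 3/2.
The constant term is 3/2.

3/2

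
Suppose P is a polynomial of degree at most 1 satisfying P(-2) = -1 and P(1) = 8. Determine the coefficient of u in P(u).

3

Write P(u) = au + b. Substituting each data point gives a linear system:
  -2a + b = -1
  a + b = 8
Solving the system yields a = 3, b = 5.
So P(u) = 3u + 5.
The leading coefficient is 3.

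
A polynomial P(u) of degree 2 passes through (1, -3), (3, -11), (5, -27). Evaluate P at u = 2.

Using the Lagrange interpolation formula with nodes 1, 3, 5:
  L_0(u) = (u - 3)(u - 5) / 8
  L_1(u) = (u - 1)(u - 5) / -4
  L_2(u) = (u - 1)(u - 3) / 8
Then P(u) = -3·L_0(u) - 11·L_1(u) - 27·L_2(u).
Expanding and collecting terms gives P(u) = -u^2 - 2.
Evaluating at u = 2: P(2) = -6.

-6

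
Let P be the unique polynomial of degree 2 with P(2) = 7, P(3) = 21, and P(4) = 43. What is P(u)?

Using the Lagrange interpolation formula with nodes 2, 3, 4:
  L_0(u) = (u - 3)(u - 4) / 2
  L_1(u) = (u - 2)(u - 4) / -1
  L_2(u) = (u - 2)(u - 3) / 2
Then P(u) = 7·L_0(u) + 21·L_1(u) + 43·L_2(u).
Expanding and collecting terms gives P(u) = 4u^2 - 6u + 3.
Check: P(2) = 7. ✓

P(u) = 4u^2 - 6u + 3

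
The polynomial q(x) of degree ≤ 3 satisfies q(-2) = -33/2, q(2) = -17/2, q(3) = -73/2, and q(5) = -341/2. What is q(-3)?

Write q(x) = ax^3 + bx^2 + cx + d. Substituting each data point gives a linear system:
  -8a + 4b - 2c + d = -33/2
  8a + 4b + 2c + d = -17/2
  27a + 9b + 3c + d = -73/2
  125a + 25b + 5c + d = -341/2
Solving the system yields a = -1, b = -3, c = 6, d = -1/2.
So q(x) = -x^3 - 3x^2 + 6x - 1/2.
Then q(-3) = -37/2.

-37/2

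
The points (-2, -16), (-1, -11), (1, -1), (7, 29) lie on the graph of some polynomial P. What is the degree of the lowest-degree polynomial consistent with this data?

Divided differences on the nodes -2, -1, 1, 7:
  order 0: -16  -11  -1  29
  order 1: 5  5  5
  order 2: 0  0
  order 3: 0
The order-1 divided differences are all 5 (nonzero) and every higher order vanishes, so the data lies on a polynomial of degree exactly 1.

1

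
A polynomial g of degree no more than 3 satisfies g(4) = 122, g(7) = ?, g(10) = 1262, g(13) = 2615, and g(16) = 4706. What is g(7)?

485

The 4 known points determine the degree-3 polynomial uniquely.
Write g(n) = an^3 + bn^2 + cn + d. Substituting each data point gives a linear system:
  64a + 16b + 4c + d = 122
  1000a + 100b + 10c + d = 1262
  2197a + 169b + 13c + d = 2615
  4096a + 256b + 16c + d = 4706
Solving the system yields a = 1, b = 2, c = 6, d = 2.
So g(n) = n³ + 2n² + 6n + 2.
Then g(7) = 485.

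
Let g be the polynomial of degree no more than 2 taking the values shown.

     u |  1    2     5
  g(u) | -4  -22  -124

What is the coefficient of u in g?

Write g(u) = au^2 + bu + c. Substituting each data point gives a linear system:
  a + b + c = -4
  4a + 2b + c = -22
  25a + 5b + c = -124
Solving the system yields a = -4, b = -6, c = 6.
So g(u) = -4u^2 - 6u + 6.
The coefficient of u is -6.

-6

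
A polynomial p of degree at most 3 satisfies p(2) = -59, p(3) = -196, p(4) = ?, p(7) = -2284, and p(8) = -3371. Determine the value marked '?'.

The 4 known points determine the degree-3 polynomial uniquely.
Write p(t) = at^3 + bt^2 + ct + d. Substituting each data point gives a linear system:
  8a + 4b + 2c + d = -59
  27a + 9b + 3c + d = -196
  343a + 49b + 7c + d = -2284
  512a + 64b + 8c + d = -3371
Solving the system yields a = -6, b = -5, c = 2, d = 5.
So p(t) = -6t^3 - 5t^2 + 2t + 5.
Then p(4) = -451.

-451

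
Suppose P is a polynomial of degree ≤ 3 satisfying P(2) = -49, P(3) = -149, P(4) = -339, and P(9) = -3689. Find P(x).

P(x) = -5x^3 - 5x + 1

Write P(x) = ax^3 + bx^2 + cx + d. Substituting each data point gives a linear system:
  8a + 4b + 2c + d = -49
  27a + 9b + 3c + d = -149
  64a + 16b + 4c + d = -339
  729a + 81b + 9c + d = -3689
Solving the system yields a = -5, b = 0, c = -5, d = 1.
So P(x) = -5x^3 - 5x + 1.
Check: P(9) = -3689. ✓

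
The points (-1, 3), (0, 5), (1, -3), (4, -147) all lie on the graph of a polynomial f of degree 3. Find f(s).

Write f(s) = as^3 + bs^2 + cs + d. Substituting each data point gives a linear system:
  -a + b - c + d = 3
  d = 5
  a + b + c + d = -3
  64a + 16b + 4c + d = -147
Solving the system yields a = -1, b = -5, c = -2, d = 5.
So f(s) = -s^3 - 5s^2 - 2s + 5.
Check: f(1) = -3. ✓

f(s) = -s^3 - 5s^2 - 2s + 5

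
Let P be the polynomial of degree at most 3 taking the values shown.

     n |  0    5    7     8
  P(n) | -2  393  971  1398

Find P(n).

Write P(n) = an^3 + bn^2 + cn + d. Substituting each data point gives a linear system:
  d = -2
  125a + 25b + 5c + d = 393
  343a + 49b + 7c + d = 971
  512a + 64b + 8c + d = 1398
Solving the system yields a = 2, b = 6, c = -1, d = -2.
So P(n) = 2n^3 + 6n^2 - n - 2.
Check: P(5) = 393. ✓

P(n) = 2n^3 + 6n^2 - n - 2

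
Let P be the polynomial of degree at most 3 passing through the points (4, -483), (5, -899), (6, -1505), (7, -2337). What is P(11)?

-8645

Forward differences of the values at n = 4, 5, 6, 7:
  P  : -483  -899  -1505  -2337
  Δ  : -416  -606  -832
  Δ^2: -190  -226
  Δ^3: -36
The third differences are constant, confirming degree 3.
Interpolating (Newton forward form) and evaluating at n = 11 gives P(11) = -8645.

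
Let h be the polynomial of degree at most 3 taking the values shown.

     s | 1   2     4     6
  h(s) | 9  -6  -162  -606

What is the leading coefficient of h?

-3

Write h(s) = as^3 + bs^2 + cs + d. Substituting each data point gives a linear system:
  a + b + c + d = 9
  8a + 4b + 2c + d = -6
  64a + 16b + 4c + d = -162
  216a + 36b + 6c + d = -606
Solving the system yields a = -3, b = 0, c = 6, d = 6.
So h(s) = -3s^3 + 6s + 6.
The leading coefficient is -3.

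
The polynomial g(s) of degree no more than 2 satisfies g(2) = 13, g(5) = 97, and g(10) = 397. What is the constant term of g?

Write g(s) = as^2 + bs + c. Substituting each data point gives a linear system:
  4a + 2b + c = 13
  25a + 5b + c = 97
  100a + 10b + c = 397
Solving the system yields a = 4, b = 0, c = -3.
So g(s) = 4s^2 - 3.
The constant term is -3.

-3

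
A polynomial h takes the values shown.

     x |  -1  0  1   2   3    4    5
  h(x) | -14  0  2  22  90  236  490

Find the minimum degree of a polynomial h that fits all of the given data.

3

Forward differences of the values at x = -1, 0, 1, 2, 3, 4, 5:
  h  : -14  0  2  22  90  236  490
  Δ  : 14  2  20  68  146  254
  Δ^2: -12  18  48  78  108
  Δ^3: 30  30  30  30
  Δ^4: 0  0  0
  Δ^5: 0  0
  Δ^6: 0
The third differences are constant (30) and nonzero, while all higher differences vanish, so the minimal degree is 3.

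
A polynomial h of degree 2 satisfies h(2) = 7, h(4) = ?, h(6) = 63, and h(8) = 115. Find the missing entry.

27

The 3 known points determine the degree-2 polynomial uniquely.
Write h(s) = as^2 + bs + c. Substituting each data point gives a linear system:
  4a + 2b + c = 7
  36a + 6b + c = 63
  64a + 8b + c = 115
Solving the system yields a = 2, b = -2, c = 3.
So h(s) = 2s^2 - 2s + 3.
Then h(4) = 27.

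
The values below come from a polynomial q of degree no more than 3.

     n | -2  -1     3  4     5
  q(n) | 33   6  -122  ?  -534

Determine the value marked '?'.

-279

The 4 known points determine the degree-3 polynomial uniquely.
Write q(n) = an^3 + bn^2 + cn + d. Substituting each data point gives a linear system:
  -8a + 4b - 2c + d = 33
  -a + b - c + d = 6
  27a + 9b + 3c + d = -122
  125a + 25b + 5c + d = -534
Solving the system yields a = -4, b = -1, c = -2, d = 1.
So q(n) = -4n^3 - n^2 - 2n + 1.
Then q(4) = -279.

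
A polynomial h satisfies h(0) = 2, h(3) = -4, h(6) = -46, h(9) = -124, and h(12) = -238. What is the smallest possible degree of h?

2

Forward differences of the values at t = 0, 3, 6, 9, 12:
  h  : 2  -4  -46  -124  -238
  Δ  : -6  -42  -78  -114
  Δ^2: -36  -36  -36
  Δ^3: 0  0
  Δ^4: 0
The second differences are constant (-36) and nonzero, while all higher differences vanish, so the minimal degree is 2.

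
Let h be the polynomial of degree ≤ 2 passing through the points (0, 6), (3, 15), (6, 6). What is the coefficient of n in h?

Write h(n) = an^2 + bn + c. Substituting each data point gives a linear system:
  c = 6
  9a + 3b + c = 15
  36a + 6b + c = 6
Solving the system yields a = -1, b = 6, c = 6.
So h(n) = -n^2 + 6n + 6.
The coefficient of n is 6.

6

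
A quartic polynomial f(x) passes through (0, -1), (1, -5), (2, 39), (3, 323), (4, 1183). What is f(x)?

Write f(x) = ax^4 + bx^3 + cx^2 + dx + e. Substituting each data point gives a linear system:
  e = -1
  a + b + c + d + e = -5
  16a + 8b + 4c + 2d + e = 39
  81a + 27b + 9c + 3d + e = 323
  256a + 64b + 16c + 4d + e = 1183
Solving the system yields a = 6, b = -4, c = -6, d = 0, e = -1.
So f(x) = 6x^4 - 4x^3 - 6x^2 - 1.
Check: f(4) = 1183. ✓

f(x) = 6x^4 - 4x^3 - 6x^2 - 1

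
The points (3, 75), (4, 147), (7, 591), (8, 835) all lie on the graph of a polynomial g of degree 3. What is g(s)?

g(s) = s^3 + 5s^2 + 3

Write g(s) = as^3 + bs^2 + cs + d. Substituting each data point gives a linear system:
  27a + 9b + 3c + d = 75
  64a + 16b + 4c + d = 147
  343a + 49b + 7c + d = 591
  512a + 64b + 8c + d = 835
Solving the system yields a = 1, b = 5, c = 0, d = 3.
So g(s) = s³ + 5s² + 3.
Check: g(8) = 835. ✓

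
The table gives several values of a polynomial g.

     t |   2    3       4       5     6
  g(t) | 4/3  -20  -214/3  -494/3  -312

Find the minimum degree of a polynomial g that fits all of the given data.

3

Forward differences of the values at t = 2, 3, 4, 5, 6:
  g  : 4/3  -20  -214/3  -494/3  -312
  Δ  : -64/3  -154/3  -280/3  -442/3
  Δ^2: -30  -42  -54
  Δ^3: -12  -12
  Δ^4: 0
The third differences are constant (-12) and nonzero, while all higher differences vanish, so the minimal degree is 3.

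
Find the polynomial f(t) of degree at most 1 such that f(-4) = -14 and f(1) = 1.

Using the Lagrange interpolation formula with nodes -4, 1:
  L_0(t) = (t - 1) / -5
  L_1(t) = (t + 4) / 5
Then f(t) = -14·L_0(t) + 1·L_1(t).
Expanding and collecting terms gives f(t) = 3t - 2.
Check: f(-4) = -14. ✓

f(t) = 3t - 2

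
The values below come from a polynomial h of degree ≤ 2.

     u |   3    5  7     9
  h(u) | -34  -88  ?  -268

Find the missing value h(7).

The 3 known points determine the degree-2 polynomial uniquely.
Write h(u) = au^2 + bu + c. Substituting each data point gives a linear system:
  9a + 3b + c = -34
  25a + 5b + c = -88
  81a + 9b + c = -268
Solving the system yields a = -3, b = -3, c = 2.
So h(u) = -3u^2 - 3u + 2.
Then h(7) = -166.

-166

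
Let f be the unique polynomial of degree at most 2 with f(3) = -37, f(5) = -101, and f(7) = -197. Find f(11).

-485

Using the Lagrange interpolation formula with nodes 3, 5, 7:
  L_0(u) = (u - 5)(u - 7) / 8
  L_1(u) = (u - 3)(u - 7) / -4
  L_2(u) = (u - 3)(u - 5) / 8
Then f(u) = -37·L_0(u) - 101·L_1(u) - 197·L_2(u).
Expanding and collecting terms gives f(u) = -4u² - 1.
Evaluating at u = 11: f(11) = -485.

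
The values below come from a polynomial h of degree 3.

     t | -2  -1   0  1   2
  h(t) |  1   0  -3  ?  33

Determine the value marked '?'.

The 4 known points determine the degree-3 polynomial uniquely.
Write h(t) = at^3 + bt^2 + ct + d. Substituting each data point gives a linear system:
  -8a + 4b - 2c + d = 1
  -a + b - c + d = 0
  d = -3
  8a + 4b + 2c + d = 33
Solving the system yields a = 2, b = 5, c = 0, d = -3.
So h(t) = 2t^3 + 5t^2 - 3.
Then h(1) = 4.

4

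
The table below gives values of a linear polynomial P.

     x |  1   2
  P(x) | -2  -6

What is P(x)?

Using the Lagrange interpolation formula with nodes 1, 2:
  L_0(x) = (x - 2) / -1
  L_1(x) = (x - 1) / 1
Then P(x) = -2·L_0(x) - 6·L_1(x).
Expanding and collecting terms gives P(x) = -4x + 2.
Check: P(1) = -2. ✓

P(x) = -4x + 2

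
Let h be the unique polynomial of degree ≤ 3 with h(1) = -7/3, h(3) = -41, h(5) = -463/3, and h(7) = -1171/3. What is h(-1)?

29/3

Forward differences of the values at t = 1, 3, 5, 7:
  h  : -7/3  -41  -463/3  -1171/3
  Δ  : -116/3  -340/3  -236
  Δ^2: -224/3  -368/3
  Δ^3: -48
The third differences are constant, confirming degree 3.
Interpolating (Newton forward form) and evaluating at t = -1 gives h(-1) = 29/3.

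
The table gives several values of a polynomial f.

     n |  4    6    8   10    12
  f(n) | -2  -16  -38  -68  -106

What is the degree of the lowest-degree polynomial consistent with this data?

2

Forward differences of the values at n = 4, 6, 8, 10, 12:
  f  : -2  -16  -38  -68  -106
  Δ  : -14  -22  -30  -38
  Δ^2: -8  -8  -8
  Δ^3: 0  0
  Δ^4: 0
The second differences are constant (-8) and nonzero, while all higher differences vanish, so the minimal degree is 2.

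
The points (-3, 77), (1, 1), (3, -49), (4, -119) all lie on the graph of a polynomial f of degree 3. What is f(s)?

Write f(s) = as^3 + bs^2 + cs + d. Substituting each data point gives a linear system:
  -27a + 9b - 3c + d = 77
  a + b + c + d = 1
  27a + 9b + 3c + d = -49
  64a + 16b + 4c + d = -119
Solving the system yields a = -2, b = 1, c = -3, d = 5.
So f(s) = -2s³ + s² - 3s + 5.
Check: f(4) = -119. ✓

f(s) = -2s^3 + s^2 - 3s + 5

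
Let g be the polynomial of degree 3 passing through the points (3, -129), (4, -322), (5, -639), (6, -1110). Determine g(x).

g(x) = -5x^3 - 2x^2 + 6x + 6

Write g(x) = ax^3 + bx^2 + cx + d. Substituting each data point gives a linear system:
  27a + 9b + 3c + d = -129
  64a + 16b + 4c + d = -322
  125a + 25b + 5c + d = -639
  216a + 36b + 6c + d = -1110
Solving the system yields a = -5, b = -2, c = 6, d = 6.
So g(x) = -5x³ - 2x² + 6x + 6.
Check: g(6) = -1110. ✓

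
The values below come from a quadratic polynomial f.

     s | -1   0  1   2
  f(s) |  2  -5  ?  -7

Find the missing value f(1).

On equispaced nodes a degree-2 polynomial has vanishing third forward difference, so
  - f(-1) + 3·f(0) - 3·f(1) + f(2) = 0.
Substituting the known values and solving for f(1):
  -3·f(1) = 24
  f(1) = -8.

-8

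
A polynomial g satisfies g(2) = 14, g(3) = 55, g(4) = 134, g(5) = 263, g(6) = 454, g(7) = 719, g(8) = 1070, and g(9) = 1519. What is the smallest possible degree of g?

Forward differences of the values at u = 2, 3, 4, 5, 6, 7, 8, 9:
  g  : 14  55  134  263  454  719  1070  1519
  Δ  : 41  79  129  191  265  351  449
  Δ^2: 38  50  62  74  86  98
  Δ^3: 12  12  12  12  12
  Δ^4: 0  0  0  0
  Δ^5: 0  0  0
  Δ^6: 0  0
  Δ^7: 0
The third differences are constant (12) and nonzero, while all higher differences vanish, so the minimal degree is 3.

3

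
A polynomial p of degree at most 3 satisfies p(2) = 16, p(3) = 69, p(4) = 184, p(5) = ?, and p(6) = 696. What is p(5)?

The 4 known points determine the degree-3 polynomial uniquely.
Write p(s) = as^3 + bs^2 + cs + d. Substituting each data point gives a linear system:
  8a + 4b + 2c + d = 16
  27a + 9b + 3c + d = 69
  64a + 16b + 4c + d = 184
  216a + 36b + 6c + d = 696
Solving the system yields a = 4, b = -5, c = 2, d = 0.
So p(s) = 4s^3 - 5s^2 + 2s.
Then p(5) = 385.

385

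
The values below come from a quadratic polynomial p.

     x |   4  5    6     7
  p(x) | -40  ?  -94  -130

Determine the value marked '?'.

-64

The 3 known points determine the degree-2 polynomial uniquely.
Write p(x) = ax^2 + bx + c. Substituting each data point gives a linear system:
  16a + 4b + c = -40
  36a + 6b + c = -94
  49a + 7b + c = -130
Solving the system yields a = -3, b = 3, c = -4.
So p(x) = -3x^2 + 3x - 4.
Then p(5) = -64.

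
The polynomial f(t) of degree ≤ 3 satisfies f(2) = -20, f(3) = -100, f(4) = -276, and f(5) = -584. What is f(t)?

Write f(t) = at^3 + bt^2 + ct + d. Substituting each data point gives a linear system:
  8a + 4b + 2c + d = -20
  27a + 9b + 3c + d = -100
  64a + 16b + 4c + d = -276
  125a + 25b + 5c + d = -584
Solving the system yields a = -6, b = 6, c = 4, d = -4.
So f(t) = -6t^3 + 6t^2 + 4t - 4.
Check: f(2) = -20. ✓

f(t) = -6t^3 + 6t^2 + 4t - 4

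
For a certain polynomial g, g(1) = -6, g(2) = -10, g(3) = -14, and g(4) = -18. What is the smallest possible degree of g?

1

Forward differences of the values at u = 1, 2, 3, 4:
  g  : -6  -10  -14  -18
  Δ  : -4  -4  -4
  Δ^2: 0  0
  Δ^3: 0
The first differences are constant (-4) and nonzero, while all higher differences vanish, so the minimal degree is 1.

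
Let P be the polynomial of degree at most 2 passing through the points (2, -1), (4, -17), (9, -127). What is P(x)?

P(x) = -2x^2 + 4x - 1

Using the Lagrange interpolation formula with nodes 2, 4, 9:
  L_0(x) = (x - 4)(x - 9) / 14
  L_1(x) = (x - 2)(x - 9) / -10
  L_2(x) = (x - 2)(x - 4) / 35
Then P(x) = -1·L_0(x) - 17·L_1(x) - 127·L_2(x).
Expanding and collecting terms gives P(x) = -2x^2 + 4x - 1.
Check: P(2) = -1. ✓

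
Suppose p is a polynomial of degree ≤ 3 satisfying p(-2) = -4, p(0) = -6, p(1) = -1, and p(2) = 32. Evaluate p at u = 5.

479

Write p(u) = au^3 + bu^2 + cu + d. Substituting each data point gives a linear system:
  -8a + 4b - 2c + d = -4
  d = -6
  a + b + c + d = -1
  8a + 4b + 2c + d = 32
Solving the system yields a = 3, b = 5, c = -3, d = -6.
So p(u) = 3u^3 + 5u^2 - 3u - 6.
Then p(5) = 479.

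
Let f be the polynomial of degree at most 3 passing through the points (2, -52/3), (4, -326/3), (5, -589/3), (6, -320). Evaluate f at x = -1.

-1/3

Write f(x) = ax^3 + bx^2 + cx + d. Substituting each data point gives a linear system:
  8a + 4b + 2c + d = -52/3
  64a + 16b + 4c + d = -326/3
  125a + 25b + 5c + d = -589/3
  216a + 36b + 6c + d = -320
Solving the system yields a = -1, b = -3, c = 1/3, d = 2.
So f(x) = -x^3 - 3x^2 + (1/3)x + 2.
Then f(-1) = -1/3.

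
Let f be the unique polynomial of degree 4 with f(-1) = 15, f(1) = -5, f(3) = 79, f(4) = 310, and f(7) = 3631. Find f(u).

f(u) = 2u^4 - 4u^3 + 5u^2 - 6u - 2

Write f(u) = au^4 + bu^3 + cu^2 + du + e. Substituting each data point gives a linear system:
  a - b + c - d + e = 15
  a + b + c + d + e = -5
  81a + 27b + 9c + 3d + e = 79
  256a + 64b + 16c + 4d + e = 310
  2401a + 343b + 49c + 7d + e = 3631
Solving the system yields a = 2, b = -4, c = 5, d = -6, e = -2.
So f(u) = 2u^4 - 4u^3 + 5u^2 - 6u - 2.
Check: f(3) = 79. ✓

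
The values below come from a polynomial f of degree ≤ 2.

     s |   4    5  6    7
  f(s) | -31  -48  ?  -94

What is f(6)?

-69

The 3 known points determine the degree-2 polynomial uniquely.
Write f(s) = as^2 + bs + c. Substituting each data point gives a linear system:
  16a + 4b + c = -31
  25a + 5b + c = -48
  49a + 7b + c = -94
Solving the system yields a = -2, b = 1, c = -3.
So f(s) = -2s^2 + s - 3.
Then f(6) = -69.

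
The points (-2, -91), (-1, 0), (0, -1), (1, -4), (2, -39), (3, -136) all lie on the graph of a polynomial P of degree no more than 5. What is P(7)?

4976

Forward differences of the values at x = -2, -1, 0, 1, 2, 3:
  P  : -91  0  -1  -4  -39  -136
  Δ  : 91  -1  -3  -35  -97
  Δ^2: -92  -2  -32  -62
  Δ^3: 90  -30  -30
  Δ^4: -120  0
  Δ^5: 120
The fifth differences are constant, confirming degree 5.
Interpolating (Newton forward form) and evaluating at x = 7 gives P(7) = 4976.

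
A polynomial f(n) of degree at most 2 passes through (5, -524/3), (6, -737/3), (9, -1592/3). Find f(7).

-986/3

Using the Lagrange interpolation formula with nodes 5, 6, 9:
  L_0(n) = (n - 6)(n - 9) / 4
  L_1(n) = (n - 5)(n - 9) / -3
  L_2(n) = (n - 5)(n - 6) / 12
Then f(n) = -524/3·L_0(n) - 737/3·L_1(n) - 1592/3·L_2(n).
Expanding and collecting terms gives f(n) = -6n^2 - 5n + 1/3.
Evaluating at n = 7: f(7) = -986/3.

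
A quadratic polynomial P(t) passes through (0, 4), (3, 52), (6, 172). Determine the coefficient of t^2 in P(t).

4

Write P(t) = at^2 + bt + c. Substituting each data point gives a linear system:
  c = 4
  9a + 3b + c = 52
  36a + 6b + c = 172
Solving the system yields a = 4, b = 4, c = 4.
So P(t) = 4t² + 4t + 4.
The leading coefficient is 4.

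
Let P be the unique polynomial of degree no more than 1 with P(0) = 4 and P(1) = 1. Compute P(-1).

7

Write P(u) = au + b. Substituting each data point gives a linear system:
  b = 4
  a + b = 1
Solving the system yields a = -3, b = 4.
So P(u) = -3u + 4.
Then P(-1) = 7.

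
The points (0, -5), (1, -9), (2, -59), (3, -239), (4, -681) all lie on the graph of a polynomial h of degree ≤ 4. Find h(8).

-9389

Forward differences of the values at x = 0, 1, 2, 3, 4:
  h  : -5  -9  -59  -239  -681
  Δ  : -4  -50  -180  -442
  Δ^2: -46  -130  -262
  Δ^3: -84  -132
  Δ^4: -48
The fourth differences are constant, confirming degree 4.
Interpolating (Newton forward form) and evaluating at x = 8 gives h(8) = -9389.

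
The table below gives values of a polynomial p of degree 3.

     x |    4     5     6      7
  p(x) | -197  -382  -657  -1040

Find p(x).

p(x) = -3x^3 - 2x + 3

Write p(x) = ax^3 + bx^2 + cx + d. Substituting each data point gives a linear system:
  64a + 16b + 4c + d = -197
  125a + 25b + 5c + d = -382
  216a + 36b + 6c + d = -657
  343a + 49b + 7c + d = -1040
Solving the system yields a = -3, b = 0, c = -2, d = 3.
So p(x) = -3x³ - 2x + 3.
Check: p(6) = -657. ✓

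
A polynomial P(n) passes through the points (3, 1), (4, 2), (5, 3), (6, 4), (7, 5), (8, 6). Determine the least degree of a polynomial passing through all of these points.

Forward differences of the values at n = 3, 4, 5, 6, 7, 8:
  P  : 1  2  3  4  5  6
  Δ  : 1  1  1  1  1
  Δ^2: 0  0  0  0
  Δ^3: 0  0  0
  Δ^4: 0  0
  Δ^5: 0
The first differences are constant (1) and nonzero, while all higher differences vanish, so the minimal degree is 1.

1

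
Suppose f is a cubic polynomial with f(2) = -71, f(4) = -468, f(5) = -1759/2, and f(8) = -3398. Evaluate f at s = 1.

-27/2

Write f(s) = as^3 + bs^2 + cs + d. Substituting each data point gives a linear system:
  8a + 4b + 2c + d = -71
  64a + 16b + 4c + d = -468
  125a + 25b + 5c + d = -1759/2
  512a + 64b + 8c + d = -3398
Solving the system yields a = -6, b = -5, c = -1/2, d = -2.
So f(s) = -6s^3 - 5s^2 - (1/2)s - 2.
Then f(1) = -27/2.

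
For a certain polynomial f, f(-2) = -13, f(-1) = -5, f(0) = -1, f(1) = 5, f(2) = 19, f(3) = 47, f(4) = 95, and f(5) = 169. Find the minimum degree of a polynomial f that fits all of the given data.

Forward differences of the values at u = -2, -1, 0, 1, 2, 3, 4, 5:
  f  : -13  -5  -1  5  19  47  95  169
  Δ  : 8  4  6  14  28  48  74
  Δ^2: -4  2  8  14  20  26
  Δ^3: 6  6  6  6  6
  Δ^4: 0  0  0  0
  Δ^5: 0  0  0
  Δ^6: 0  0
  Δ^7: 0
The third differences are constant (6) and nonzero, while all higher differences vanish, so the minimal degree is 3.

3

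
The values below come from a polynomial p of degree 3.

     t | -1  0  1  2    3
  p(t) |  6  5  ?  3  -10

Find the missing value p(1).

6

The 4 known points determine the degree-3 polynomial uniquely.
Write p(t) = at^3 + bt^2 + ct + d. Substituting each data point gives a linear system:
  -a + b - c + d = 6
  d = 5
  8a + 4b + 2c + d = 3
  27a + 9b + 3c + d = -10
Solving the system yields a = -1, b = 1, c = 1, d = 5.
So p(t) = -t³ + t² + t + 5.
Then p(1) = 6.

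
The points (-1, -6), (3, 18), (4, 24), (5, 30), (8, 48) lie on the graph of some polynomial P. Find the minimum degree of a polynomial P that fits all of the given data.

1

Divided differences on the nodes -1, 3, 4, 5, 8:
  order 0: -6  18  24  30  48
  order 1: 6  6  6  6
  order 2: 0  0  0
  order 3: 0  0
  order 4: 0
The order-1 divided differences are all 6 (nonzero) and every higher order vanishes, so the data lies on a polynomial of degree exactly 1.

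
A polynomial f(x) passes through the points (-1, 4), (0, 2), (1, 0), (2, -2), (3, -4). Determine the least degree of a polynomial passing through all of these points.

Forward differences of the values at x = -1, 0, 1, 2, 3:
  f  : 4  2  0  -2  -4
  Δ  : -2  -2  -2  -2
  Δ^2: 0  0  0
  Δ^3: 0  0
  Δ^4: 0
The first differences are constant (-2) and nonzero, while all higher differences vanish, so the minimal degree is 1.

1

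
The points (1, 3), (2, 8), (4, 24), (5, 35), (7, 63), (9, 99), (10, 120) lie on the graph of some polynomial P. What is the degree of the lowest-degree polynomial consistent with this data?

2

Divided differences on the nodes 1, 2, 4, 5, 7, 9, 10:
  order 0: 3  8  24  35  63  99  120
  order 1: 5  8  11  14  18  21
  order 2: 1  1  1  1  1
  order 3: 0  0  0  0
  order 4: 0  0  0
  order 5: 0  0
  order 6: 0
The order-2 divided differences are all 1 (nonzero) and every higher order vanishes, so the data lies on a polynomial of degree exactly 2.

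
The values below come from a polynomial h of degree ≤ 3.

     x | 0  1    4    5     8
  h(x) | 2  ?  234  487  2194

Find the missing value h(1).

The 4 known points determine the degree-3 polynomial uniquely.
Write h(x) = ax^3 + bx^2 + cx + d. Substituting each data point gives a linear system:
  d = 2
  64a + 16b + 4c + d = 234
  125a + 25b + 5c + d = 487
  512a + 64b + 8c + d = 2194
Solving the system yields a = 5, b = -6, c = 2, d = 2.
So h(x) = 5x^3 - 6x^2 + 2x + 2.
Then h(1) = 3.

3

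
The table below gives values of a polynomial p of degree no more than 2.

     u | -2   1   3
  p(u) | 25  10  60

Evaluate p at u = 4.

Write p(u) = au^2 + bu + c. Substituting each data point gives a linear system:
  4a - 2b + c = 25
  a + b + c = 10
  9a + 3b + c = 60
Solving the system yields a = 6, b = 1, c = 3.
So p(u) = 6u² + u + 3.
Then p(4) = 103.

103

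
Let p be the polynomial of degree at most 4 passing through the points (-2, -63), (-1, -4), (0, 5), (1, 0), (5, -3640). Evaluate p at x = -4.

-1075

Write p(x) = ax^4 + bx^3 + cx^2 + dx + e. Substituting each data point gives a linear system:
  16a - 8b + 4c - 2d + e = -63
  a - b + c - d + e = -4
  e = 5
  a + b + c + d + e = 0
  625a + 125b + 25c + 5d + e = -3640
Solving the system yields a = -5, b = -4, c = -2, d = 6, e = 5.
So p(x) = -5x^4 - 4x^3 - 2x^2 + 6x + 5.
Then p(-4) = -1075.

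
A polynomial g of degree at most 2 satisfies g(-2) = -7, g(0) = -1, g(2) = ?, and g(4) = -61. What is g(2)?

The 3 known points determine the degree-2 polynomial uniquely.
Write g(u) = au^2 + bu + c. Substituting each data point gives a linear system:
  4a - 2b + c = -7
  c = -1
  16a + 4b + c = -61
Solving the system yields a = -3, b = -3, c = -1.
So g(u) = -3u^2 - 3u - 1.
Then g(2) = -19.

-19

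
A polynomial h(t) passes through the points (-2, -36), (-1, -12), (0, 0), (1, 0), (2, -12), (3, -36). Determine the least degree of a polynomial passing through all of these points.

Forward differences of the values at t = -2, -1, 0, 1, 2, 3:
  h  : -36  -12  0  0  -12  -36
  Δ  : 24  12  0  -12  -24
  Δ^2: -12  -12  -12  -12
  Δ^3: 0  0  0
  Δ^4: 0  0
  Δ^5: 0
The second differences are constant (-12) and nonzero, while all higher differences vanish, so the minimal degree is 2.

2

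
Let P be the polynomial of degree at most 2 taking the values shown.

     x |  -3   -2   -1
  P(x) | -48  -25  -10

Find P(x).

Using the Lagrange interpolation formula with nodes -3, -2, -1:
  L_0(x) = (x + 2)(x + 1) / 2
  L_1(x) = (x + 3)(x + 1) / -1
  L_2(x) = (x + 3)(x + 2) / 2
Then P(x) = -48·L_0(x) - 25·L_1(x) - 10·L_2(x).
Expanding and collecting terms gives P(x) = -4x^2 + 3x - 3.
Check: P(-2) = -25. ✓

P(x) = -4x^2 + 3x - 3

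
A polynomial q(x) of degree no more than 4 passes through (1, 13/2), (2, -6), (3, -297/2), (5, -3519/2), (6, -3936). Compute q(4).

Write q(x) = ax^4 + bx^3 + cx^2 + dx + e. Substituting each data point gives a linear system:
  a + b + c + d + e = 13/2
  16a + 8b + 4c + 2d + e = -6
  81a + 27b + 9c + 3d + e = -297/2
  625a + 125b + 25c + 5d + e = -3519/2
  1296a + 216b + 36c + 6d + e = -3936
Solving the system yields a = -4, b = 5, c = 5, d = -5/2, e = 3.
So q(x) = -4x^4 + 5x^3 + 5x^2 - (5/2)x + 3.
Then q(4) = -631.

-631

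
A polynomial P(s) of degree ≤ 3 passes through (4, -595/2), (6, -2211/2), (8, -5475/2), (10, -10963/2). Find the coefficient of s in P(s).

2

Write P(s) = as^3 + bs^2 + cs + d. Substituting each data point gives a linear system:
  64a + 16b + 4c + d = -595/2
  216a + 36b + 6c + d = -2211/2
  512a + 64b + 8c + d = -5475/2
  1000a + 100b + 10c + d = -10963/2
Solving the system yields a = -6, b = 5, c = 2, d = -3/2.
So P(s) = -6s³ + 5s² + 2s - 3/2.
The coefficient of s is 2.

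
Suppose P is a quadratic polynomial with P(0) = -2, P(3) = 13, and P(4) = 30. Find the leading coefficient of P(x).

3

Write P(x) = ax^2 + bx + c. Substituting each data point gives a linear system:
  c = -2
  9a + 3b + c = 13
  16a + 4b + c = 30
Solving the system yields a = 3, b = -4, c = -2.
So P(x) = 3x^2 - 4x - 2.
The leading coefficient is 3.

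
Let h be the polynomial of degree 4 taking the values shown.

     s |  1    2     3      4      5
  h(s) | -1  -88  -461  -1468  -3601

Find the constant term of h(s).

Write h(s) = as^4 + bs^3 + cs^2 + ds + e. Substituting each data point gives a linear system:
  a + b + c + d + e = -1
  16a + 8b + 4c + 2d + e = -88
  81a + 27b + 9c + 3d + e = -461
  256a + 64b + 16c + 4d + e = -1468
  625a + 125b + 25c + 5d + e = -3601
Solving the system yields a = -6, b = 2, c = -5, d = 4, e = 4.
So h(s) = -6s⁴ + 2s³ - 5s² + 4s + 4.
The constant term is 4.

4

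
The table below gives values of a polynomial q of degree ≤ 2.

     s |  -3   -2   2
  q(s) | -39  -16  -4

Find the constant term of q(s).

6

Write q(s) = as^2 + bs + c. Substituting each data point gives a linear system:
  9a - 3b + c = -39
  4a - 2b + c = -16
  4a + 2b + c = -4
Solving the system yields a = -4, b = 3, c = 6.
So q(s) = -4s^2 + 3s + 6.
The constant term is 6.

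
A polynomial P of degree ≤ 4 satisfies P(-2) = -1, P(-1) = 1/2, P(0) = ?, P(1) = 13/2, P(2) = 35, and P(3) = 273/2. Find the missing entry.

The 5 known points determine the degree-4 polynomial uniquely.
Write P(n) = an^4 + bn^3 + cn^2 + dn + e. Substituting each data point gives a linear system:
  16a - 8b + 4c - 2d + e = -1
  a - b + c - d + e = 1/2
  a + b + c + d + e = 13/2
  16a + 8b + 4c + 2d + e = 35
  81a + 27b + 9c + 3d + e = 273/2
Solving the system yields a = 1, b = 2, c = -1/2, d = 1, e = 3.
So P(n) = n⁴ + 2n³ - (1/2)n² + n + 3.
Then P(0) = 3.

3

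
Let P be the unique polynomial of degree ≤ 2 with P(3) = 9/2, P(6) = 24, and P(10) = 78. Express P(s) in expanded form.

P(s) = s^2 - (5/2)s + 3

Write P(s) = as^2 + bs + c. Substituting each data point gives a linear system:
  9a + 3b + c = 9/2
  36a + 6b + c = 24
  100a + 10b + c = 78
Solving the system yields a = 1, b = -5/2, c = 3.
So P(s) = s² - (5/2)s + 3.
Check: P(6) = 24. ✓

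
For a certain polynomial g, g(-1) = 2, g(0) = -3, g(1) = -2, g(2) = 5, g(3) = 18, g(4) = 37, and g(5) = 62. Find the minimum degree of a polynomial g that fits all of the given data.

Forward differences of the values at u = -1, 0, 1, 2, 3, 4, 5:
  g  : 2  -3  -2  5  18  37  62
  Δ  : -5  1  7  13  19  25
  Δ^2: 6  6  6  6  6
  Δ^3: 0  0  0  0
  Δ^4: 0  0  0
  Δ^5: 0  0
  Δ^6: 0
The second differences are constant (6) and nonzero, while all higher differences vanish, so the minimal degree is 2.

2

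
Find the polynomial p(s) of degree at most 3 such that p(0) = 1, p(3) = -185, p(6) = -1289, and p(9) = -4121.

p(s) = -5s^3 - 6s^2 + s + 1

Write p(s) = as^3 + bs^2 + cs + d. Substituting each data point gives a linear system:
  d = 1
  27a + 9b + 3c + d = -185
  216a + 36b + 6c + d = -1289
  729a + 81b + 9c + d = -4121
Solving the system yields a = -5, b = -6, c = 1, d = 1.
So p(s) = -5s^3 - 6s^2 + s + 1.
Check: p(9) = -4121. ✓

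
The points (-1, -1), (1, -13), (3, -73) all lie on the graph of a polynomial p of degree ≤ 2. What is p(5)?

Forward differences of the values at t = -1, 1, 3:
  p  : -1  -13  -73
  Δ  : -12  -60
  Δ^2: -48
The second differences are constant, confirming degree 2.
Interpolating (Newton forward form) and evaluating at t = 5 gives p(5) = -181.

-181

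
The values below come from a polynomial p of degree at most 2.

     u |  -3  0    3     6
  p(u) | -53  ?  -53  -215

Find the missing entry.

1

The 3 known points determine the degree-2 polynomial uniquely.
Write p(u) = au^2 + bu + c. Substituting each data point gives a linear system:
  9a - 3b + c = -53
  9a + 3b + c = -53
  36a + 6b + c = -215
Solving the system yields a = -6, b = 0, c = 1.
So p(u) = -6u² + 1.
Then p(0) = 1.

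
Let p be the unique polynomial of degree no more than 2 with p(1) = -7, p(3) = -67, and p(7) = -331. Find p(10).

Write p(s) = as^2 + bs + c. Substituting each data point gives a linear system:
  a + b + c = -7
  9a + 3b + c = -67
  49a + 7b + c = -331
Solving the system yields a = -6, b = -6, c = 5.
So p(s) = -6s^2 - 6s + 5.
Then p(10) = -655.

-655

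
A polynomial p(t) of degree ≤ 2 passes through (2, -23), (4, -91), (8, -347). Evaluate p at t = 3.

Write p(t) = at^2 + bt + c. Substituting each data point gives a linear system:
  4a + 2b + c = -23
  16a + 4b + c = -91
  64a + 8b + c = -347
Solving the system yields a = -5, b = -4, c = 5.
So p(t) = -5t^2 - 4t + 5.
Then p(3) = -52.

-52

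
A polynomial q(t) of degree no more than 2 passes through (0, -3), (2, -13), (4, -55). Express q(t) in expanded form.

q(t) = -4t^2 + 3t - 3

Write q(t) = at^2 + bt + c. Substituting each data point gives a linear system:
  c = -3
  4a + 2b + c = -13
  16a + 4b + c = -55
Solving the system yields a = -4, b = 3, c = -3.
So q(t) = -4t^2 + 3t - 3.
Check: q(0) = -3. ✓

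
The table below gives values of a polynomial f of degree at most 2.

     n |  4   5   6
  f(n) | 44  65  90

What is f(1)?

5

Using the Lagrange interpolation formula with nodes 4, 5, 6:
  L_0(n) = (n - 5)(n - 6) / 2
  L_1(n) = (n - 4)(n - 6) / -1
  L_2(n) = (n - 4)(n - 5) / 2
Then f(n) = 44·L_0(n) + 65·L_1(n) + 90·L_2(n).
Expanding and collecting terms gives f(n) = 2n^2 + 3n.
Evaluating at n = 1: f(1) = 5.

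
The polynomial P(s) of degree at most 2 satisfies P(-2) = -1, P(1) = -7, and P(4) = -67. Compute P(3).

Write P(s) = as^2 + bs + c. Substituting each data point gives a linear system:
  4a - 2b + c = -1
  a + b + c = -7
  16a + 4b + c = -67
Solving the system yields a = -3, b = -5, c = 1.
So P(s) = -3s^2 - 5s + 1.
Then P(3) = -41.

-41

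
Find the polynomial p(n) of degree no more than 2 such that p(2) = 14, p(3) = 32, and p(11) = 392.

p(n) = 3n^2 + 3n - 4

Write p(n) = an^2 + bn + c. Substituting each data point gives a linear system:
  4a + 2b + c = 14
  9a + 3b + c = 32
  121a + 11b + c = 392
Solving the system yields a = 3, b = 3, c = -4.
So p(n) = 3n² + 3n - 4.
Check: p(3) = 32. ✓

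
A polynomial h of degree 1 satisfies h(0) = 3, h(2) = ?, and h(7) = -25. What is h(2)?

The 2 known points determine the degree-1 polynomial uniquely.
Write h(n) = an + b. Substituting each data point gives a linear system:
  b = 3
  7a + b = -25
Solving the system yields a = -4, b = 3.
So h(n) = -4n + 3.
Then h(2) = -5.

-5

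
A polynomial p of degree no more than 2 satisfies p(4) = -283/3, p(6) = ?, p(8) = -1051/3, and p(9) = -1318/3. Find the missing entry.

-607/3

The 3 known points determine the degree-2 polynomial uniquely.
Write p(x) = ax^2 + bx + c. Substituting each data point gives a linear system:
  16a + 4b + c = -283/3
  64a + 8b + c = -1051/3
  81a + 9b + c = -1318/3
Solving the system yields a = -5, b = -4, c = 5/3.
So p(x) = -5x^2 - 4x + 5/3.
Then p(6) = -607/3.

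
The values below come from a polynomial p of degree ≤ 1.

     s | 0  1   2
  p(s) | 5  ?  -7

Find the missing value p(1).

The 2 known points determine the degree-1 polynomial uniquely.
Write p(s) = as + b. Substituting each data point gives a linear system:
  b = 5
  2a + b = -7
Solving the system yields a = -6, b = 5.
So p(s) = -6s + 5.
Then p(1) = -1.

-1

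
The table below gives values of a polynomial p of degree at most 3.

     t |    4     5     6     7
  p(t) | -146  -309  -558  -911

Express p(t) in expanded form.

Using the Lagrange interpolation formula with nodes 4, 5, 6, 7:
  L_0(t) = (t - 5)(t - 6)(t - 7) / -6
  L_1(t) = (t - 4)(t - 6)(t - 7) / 2
  L_2(t) = (t - 4)(t - 5)(t - 7) / -2
  L_3(t) = (t - 4)(t - 5)(t - 6) / 6
Then p(t) = -146·L_0(t) - 309·L_1(t) - 558·L_2(t) - 911·L_3(t).
Expanding and collecting terms gives p(t) = -3t^3 + 2t^2 + 2t + 6.
Check: p(4) = -146. ✓

p(t) = -3t^3 + 2t^2 + 2t + 6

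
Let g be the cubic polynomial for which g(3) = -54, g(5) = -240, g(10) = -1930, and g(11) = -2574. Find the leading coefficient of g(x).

-2

Write g(x) = ax^3 + bx^2 + cx + d. Substituting each data point gives a linear system:
  27a + 9b + 3c + d = -54
  125a + 25b + 5c + d = -240
  1000a + 100b + 10c + d = -1930
  1331a + 121b + 11c + d = -2574
Solving the system yields a = -2, b = 1, c = -3, d = 0.
So g(x) = -2x^3 + x^2 - 3x.
The leading coefficient is -2.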